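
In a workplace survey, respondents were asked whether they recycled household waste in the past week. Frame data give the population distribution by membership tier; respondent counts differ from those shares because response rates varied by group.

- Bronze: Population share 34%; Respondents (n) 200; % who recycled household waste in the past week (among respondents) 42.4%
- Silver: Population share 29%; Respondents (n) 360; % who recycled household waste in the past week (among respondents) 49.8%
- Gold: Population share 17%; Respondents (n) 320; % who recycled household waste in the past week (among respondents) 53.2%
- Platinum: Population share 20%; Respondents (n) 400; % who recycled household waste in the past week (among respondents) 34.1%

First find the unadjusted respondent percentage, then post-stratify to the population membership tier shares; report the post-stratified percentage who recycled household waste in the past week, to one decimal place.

Unadjusted (pooled respondent) estimate weights by respondent counts:
  (200/1280)×42.4 + (360/1280)×49.8 + (320/1280)×53.2 + (400/1280)×34.1 = 44.5875%
Post-stratifying to population shares instead:
  0.34×42.4 + 0.29×49.8 + 0.17×53.2 + 0.2×34.1 = 44.722%

44.7%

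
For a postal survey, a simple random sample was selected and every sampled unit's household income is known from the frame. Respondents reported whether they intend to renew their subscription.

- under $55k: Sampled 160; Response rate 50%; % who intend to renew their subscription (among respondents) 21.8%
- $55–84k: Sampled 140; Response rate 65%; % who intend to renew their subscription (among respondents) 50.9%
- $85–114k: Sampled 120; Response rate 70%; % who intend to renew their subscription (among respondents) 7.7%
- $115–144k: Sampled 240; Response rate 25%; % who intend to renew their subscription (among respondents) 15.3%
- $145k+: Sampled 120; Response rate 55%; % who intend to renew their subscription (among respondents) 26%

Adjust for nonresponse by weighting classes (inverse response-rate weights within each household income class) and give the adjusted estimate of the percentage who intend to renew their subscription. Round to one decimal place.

23.5%

With weight = n_sampled/n_responded per class, the weighted class total is n_sampled:
  under $55k: 160 × 21.8 = 3488
  $55–84k: 140 × 50.9 = 7126
  $85–114k: 120 × 7.7 = 924
  $115–144k: 240 × 15.3 = 3672
  $145k+: 120 × 26 = 3120
Adjusted estimate = 18,330 / 780 = 23.5 → 23.5%.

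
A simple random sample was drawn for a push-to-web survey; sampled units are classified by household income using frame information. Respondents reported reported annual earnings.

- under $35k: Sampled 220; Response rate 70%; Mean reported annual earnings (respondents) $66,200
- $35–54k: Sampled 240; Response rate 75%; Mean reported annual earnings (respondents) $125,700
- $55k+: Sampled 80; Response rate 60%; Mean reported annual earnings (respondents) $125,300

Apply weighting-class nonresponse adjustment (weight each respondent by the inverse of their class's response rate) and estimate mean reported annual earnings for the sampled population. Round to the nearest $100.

Each respondent's weight = sampled/responded in their class; summing within a class gives n_sampled, so:
  under $35k: 220 × 66,200 = 14,564,000
  $35–54k: 240 × 125,700 = 30,168,000
  $55k+: 80 × 125,300 = 10,024,000
Adjusted estimate = 54,756,000 / 540 = 101,400 → $101,400.

$101,400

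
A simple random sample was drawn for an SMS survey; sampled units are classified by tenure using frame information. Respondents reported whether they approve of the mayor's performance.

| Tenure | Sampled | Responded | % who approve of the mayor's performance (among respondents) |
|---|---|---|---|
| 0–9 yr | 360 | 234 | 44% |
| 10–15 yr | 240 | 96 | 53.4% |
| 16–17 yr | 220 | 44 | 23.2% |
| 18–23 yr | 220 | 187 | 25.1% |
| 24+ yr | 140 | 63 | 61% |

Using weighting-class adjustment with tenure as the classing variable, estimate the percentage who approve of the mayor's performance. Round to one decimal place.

40.5%

Class response rates: 0–9 yr 234/360 = 65%, 10–15 yr 96/240 = 40%, 16–17 yr 44/220 = 20%, 18–23 yr 187/220 = 85%, 24+ yr 63/140 = 45%.
Each respondent's weight = sampled/responded in their class; summing within a class gives n_sampled, so:
  0–9 yr: 360 × 44 = 15,840
  10–15 yr: 240 × 53.4 = 12,816
  16–17 yr: 220 × 23.2 = 5104
  18–23 yr: 220 × 25.1 = 5522
  24+ yr: 140 × 61 = 8540
Adjusted estimate = 47,822 / 1,180 = 40.5271 → 40.5%.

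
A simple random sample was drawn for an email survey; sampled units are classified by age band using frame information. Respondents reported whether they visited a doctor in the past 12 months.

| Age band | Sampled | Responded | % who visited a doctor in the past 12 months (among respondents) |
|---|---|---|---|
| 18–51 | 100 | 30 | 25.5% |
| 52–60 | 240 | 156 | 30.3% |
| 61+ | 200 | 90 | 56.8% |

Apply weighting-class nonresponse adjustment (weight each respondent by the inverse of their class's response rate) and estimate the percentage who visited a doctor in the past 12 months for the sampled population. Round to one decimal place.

Class response rates: 18–51 30/100 = 30%, 52–60 156/240 = 65%, 61+ 90/200 = 45%.
Each respondent's weight = sampled/responded in their class; summing within a class gives n_sampled, so:
  18–51: 100 × 25.5 = 2550
  52–60: 240 × 30.3 = 7272
  61+: 200 × 56.8 = 11,360
Adjusted estimate = 21,182 / 540 = 39.2259 → 39.2%.

39.2%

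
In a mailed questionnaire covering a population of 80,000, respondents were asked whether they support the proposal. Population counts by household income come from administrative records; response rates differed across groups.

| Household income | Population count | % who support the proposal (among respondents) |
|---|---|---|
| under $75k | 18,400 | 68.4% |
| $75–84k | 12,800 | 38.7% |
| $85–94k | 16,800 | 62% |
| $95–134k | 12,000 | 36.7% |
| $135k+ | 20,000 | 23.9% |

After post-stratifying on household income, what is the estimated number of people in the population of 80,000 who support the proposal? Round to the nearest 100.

Apply each group's respondent rate to its population count:
  under $75k: 18,400 × 68.4% = 12585.6
  $75–84k: 12,800 × 38.7% = 4953.6
  $85–94k: 16,800 × 62% = 10,416
  $95–134k: 12,000 × 36.7% = 4404
  $135k+: 20,000 × 23.9% = 4780
Estimated total = 37139.2 → 37,100.

37,100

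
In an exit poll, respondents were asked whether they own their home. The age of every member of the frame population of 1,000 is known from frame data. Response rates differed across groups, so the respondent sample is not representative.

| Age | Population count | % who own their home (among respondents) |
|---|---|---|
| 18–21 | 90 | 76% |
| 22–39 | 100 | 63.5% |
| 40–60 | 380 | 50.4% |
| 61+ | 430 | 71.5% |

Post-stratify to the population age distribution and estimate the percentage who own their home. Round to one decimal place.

63.1%

Post-stratification weights by population share, not respondent share:
  18–21: (90/1,000) × 76 = 6.84
  22–39: (100/1,000) × 63.5 = 6.35
  40–60: (380/1,000) × 50.4 = 19.152
  61+: (430/1,000) × 71.5 = 30.745
Post-stratified estimate = 63.087 → 63.1%.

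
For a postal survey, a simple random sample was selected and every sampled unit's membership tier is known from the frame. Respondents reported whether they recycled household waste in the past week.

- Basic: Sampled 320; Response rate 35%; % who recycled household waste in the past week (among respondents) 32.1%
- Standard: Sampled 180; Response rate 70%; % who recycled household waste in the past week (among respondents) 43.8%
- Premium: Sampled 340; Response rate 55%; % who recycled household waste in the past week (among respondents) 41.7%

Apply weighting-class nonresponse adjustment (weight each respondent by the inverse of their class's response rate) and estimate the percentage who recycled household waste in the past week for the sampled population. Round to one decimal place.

38.5%

Weighting each respondent by the inverse class response rate inflates each class back to its sampled size, so the class weight is n_sampled:
  Basic: 320 × 32.1 = 10,272
  Standard: 180 × 43.8 = 7884
  Premium: 340 × 41.7 = 14178
Adjusted estimate = 32,334 / 840 = 38.4929 → 38.5%.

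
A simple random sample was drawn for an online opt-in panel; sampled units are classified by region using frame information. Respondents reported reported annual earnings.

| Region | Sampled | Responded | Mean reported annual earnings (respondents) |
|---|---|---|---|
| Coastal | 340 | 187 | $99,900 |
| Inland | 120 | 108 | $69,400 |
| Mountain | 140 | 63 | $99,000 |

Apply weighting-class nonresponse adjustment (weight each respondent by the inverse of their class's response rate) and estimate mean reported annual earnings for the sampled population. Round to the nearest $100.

Response rates by class: Coastal 187/340 = 55%, Inland 108/120 = 90%, Mountain 63/140 = 45%.
Inverse-response-rate weighting restores each class to its sampled count, so class totals weight by n_sampled:
  Coastal: 340 × 99,900 = 33,966,000
  Inland: 120 × 69,400 = 8,328,000
  Mountain: 140 × 99,000 = 13,860,000
Adjusted estimate = 56,154,000 / 600 = 93,590 → $93,600.

$93,600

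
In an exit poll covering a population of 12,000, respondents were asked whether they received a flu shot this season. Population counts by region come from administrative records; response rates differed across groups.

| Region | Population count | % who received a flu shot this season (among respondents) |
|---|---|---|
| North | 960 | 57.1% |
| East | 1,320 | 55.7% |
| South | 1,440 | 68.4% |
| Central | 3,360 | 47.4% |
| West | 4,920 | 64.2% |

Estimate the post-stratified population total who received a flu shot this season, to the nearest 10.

Apply each group's respondent rate to its population count:
  North: 960 × 57.1% = 548.16
  East: 1,320 × 55.7% = 735.24
  South: 1,440 × 68.4% = 984.96
  Central: 3,360 × 47.4% = 1592.64
  West: 4,920 × 64.2% = 3158.64
Estimated total = 7019.64 → 7,020.

7,020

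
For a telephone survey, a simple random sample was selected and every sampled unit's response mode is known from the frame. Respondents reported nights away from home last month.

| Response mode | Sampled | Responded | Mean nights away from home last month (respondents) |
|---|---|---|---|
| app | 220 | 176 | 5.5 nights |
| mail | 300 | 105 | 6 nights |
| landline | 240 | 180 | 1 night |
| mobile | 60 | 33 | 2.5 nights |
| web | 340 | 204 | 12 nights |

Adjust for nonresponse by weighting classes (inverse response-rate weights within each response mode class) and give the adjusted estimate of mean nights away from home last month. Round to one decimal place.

6.4

Class response rates: app 176/220 = 80%, mail 105/300 = 35%, landline 180/240 = 75%, mobile 33/60 = 55%, web 204/340 = 60%.
Inverse-response-rate weighting restores each class to its sampled count, so class totals weight by n_sampled:
  app: 220 × 5.5 = 1210
  mail: 300 × 6 = 1800
  landline: 240 × 1 = 240
  mobile: 60 × 2.5 = 150
  web: 340 × 12 = 4080
Adjusted estimate = 7480 / 1,160 = 6.44828 → 6.4.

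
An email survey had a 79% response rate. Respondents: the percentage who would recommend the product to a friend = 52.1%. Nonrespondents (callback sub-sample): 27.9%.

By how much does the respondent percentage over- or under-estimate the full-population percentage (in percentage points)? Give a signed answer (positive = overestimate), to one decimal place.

Nonresponse fraction = 1 − 0.79 = 0.21.
Bias = (nonresponse fraction) × (respondent percentage − nonrespondent percentage)
     = 0.21 × (52.1 − 27.9) = 0.21 × 24.2 = 5.082.

+5.1 percentage points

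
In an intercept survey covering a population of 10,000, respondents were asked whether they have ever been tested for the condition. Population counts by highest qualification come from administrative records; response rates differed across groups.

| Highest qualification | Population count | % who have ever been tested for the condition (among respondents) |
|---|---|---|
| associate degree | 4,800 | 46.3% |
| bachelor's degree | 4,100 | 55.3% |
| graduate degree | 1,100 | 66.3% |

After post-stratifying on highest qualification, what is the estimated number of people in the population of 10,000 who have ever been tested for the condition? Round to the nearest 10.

Apply each group's respondent rate to its population count:
  associate degree: 4,800 × 46.3% = 2222.4
  bachelor's degree: 4,100 × 55.3% = 2267.3
  graduate degree: 1,100 × 66.3% = 729.3
Estimated total = 5219 → 5,220.

5,220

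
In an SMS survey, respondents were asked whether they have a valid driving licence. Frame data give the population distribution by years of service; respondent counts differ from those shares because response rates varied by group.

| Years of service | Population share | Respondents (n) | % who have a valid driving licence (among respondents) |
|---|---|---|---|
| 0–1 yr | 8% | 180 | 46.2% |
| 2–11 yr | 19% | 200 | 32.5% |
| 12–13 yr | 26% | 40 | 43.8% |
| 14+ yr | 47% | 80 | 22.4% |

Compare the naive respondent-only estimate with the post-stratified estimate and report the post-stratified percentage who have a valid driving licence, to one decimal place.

Naive respondent-only estimate (weights = respondent counts):
  (180/500)×46.2 + (200/500)×32.5 + (40/500)×43.8 + (80/500)×22.4 = 36.72%
Post-stratifying to population shares instead:
  0.08×46.2 + 0.19×32.5 + 0.26×43.8 + 0.47×22.4 = 31.787%

31.8%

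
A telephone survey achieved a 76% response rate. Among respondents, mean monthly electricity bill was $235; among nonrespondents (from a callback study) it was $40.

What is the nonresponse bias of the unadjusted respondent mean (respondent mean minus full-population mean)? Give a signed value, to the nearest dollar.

+$47

Nonresponse fraction = 1 − 0.76 = 0.24.
Bias = (nonresponse fraction) × (respondent mean − nonrespondent mean)
     = 0.24 × (235 − 40) = 0.24 × 195 = 46.8.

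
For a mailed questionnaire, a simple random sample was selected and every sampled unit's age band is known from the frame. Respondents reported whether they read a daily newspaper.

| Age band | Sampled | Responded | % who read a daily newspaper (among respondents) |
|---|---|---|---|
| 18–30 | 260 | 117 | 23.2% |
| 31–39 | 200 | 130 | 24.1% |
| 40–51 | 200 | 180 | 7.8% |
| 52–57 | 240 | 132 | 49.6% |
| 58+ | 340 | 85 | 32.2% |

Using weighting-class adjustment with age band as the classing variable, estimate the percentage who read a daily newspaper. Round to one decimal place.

Class response rates: 18–30 117/260 = 45%, 31–39 130/200 = 65%, 40–51 180/200 = 90%, 52–57 132/240 = 55%, 58+ 85/340 = 25%.
Each respondent's weight = sampled/responded in their class; summing within a class gives n_sampled, so:
  18–30: 260 × 23.2 = 6032
  31–39: 200 × 24.1 = 4820
  40–51: 200 × 7.8 = 1560
  52–57: 240 × 49.6 = 11,904
  58+: 340 × 32.2 = 10948
Adjusted estimate = 35,264 / 1,240 = 28.4387 → 28.4%.

28.4%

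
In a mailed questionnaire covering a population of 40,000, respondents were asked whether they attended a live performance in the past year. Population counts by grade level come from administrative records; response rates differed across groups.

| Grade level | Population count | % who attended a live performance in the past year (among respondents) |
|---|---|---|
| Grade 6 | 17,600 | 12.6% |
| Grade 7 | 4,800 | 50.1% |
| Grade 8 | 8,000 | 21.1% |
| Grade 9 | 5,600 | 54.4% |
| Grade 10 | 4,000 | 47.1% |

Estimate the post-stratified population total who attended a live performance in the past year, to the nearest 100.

Each cell contributes its population count × the respondent rate:
  Grade 6: 17,600 × 12.6% = 2217.6
  Grade 7: 4,800 × 50.1% = 2404.8
  Grade 8: 8,000 × 21.1% = 1688
  Grade 9: 5,600 × 54.4% = 3046.4
  Grade 10: 4,000 × 47.1% = 1884
Estimated total = 11240.8 → 11,200.

11,200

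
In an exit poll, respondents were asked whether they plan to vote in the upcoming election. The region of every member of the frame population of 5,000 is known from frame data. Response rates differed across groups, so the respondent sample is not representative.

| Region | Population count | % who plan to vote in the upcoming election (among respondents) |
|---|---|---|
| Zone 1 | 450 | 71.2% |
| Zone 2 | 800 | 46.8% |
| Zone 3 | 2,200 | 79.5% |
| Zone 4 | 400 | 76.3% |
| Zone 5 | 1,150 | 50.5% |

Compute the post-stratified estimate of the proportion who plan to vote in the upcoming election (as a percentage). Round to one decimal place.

Each cell contributes population-share × respondent value:
  Zone 1: (450/5,000) × 71.2 = 6.408
  Zone 2: (800/5,000) × 46.8 = 7.488
  Zone 3: (2,200/5,000) × 79.5 = 34.98
  Zone 4: (400/5,000) × 76.3 = 6.104
  Zone 5: (1,150/5,000) × 50.5 = 11.615
Post-stratified estimate = 66.595 → 66.6%.

66.6%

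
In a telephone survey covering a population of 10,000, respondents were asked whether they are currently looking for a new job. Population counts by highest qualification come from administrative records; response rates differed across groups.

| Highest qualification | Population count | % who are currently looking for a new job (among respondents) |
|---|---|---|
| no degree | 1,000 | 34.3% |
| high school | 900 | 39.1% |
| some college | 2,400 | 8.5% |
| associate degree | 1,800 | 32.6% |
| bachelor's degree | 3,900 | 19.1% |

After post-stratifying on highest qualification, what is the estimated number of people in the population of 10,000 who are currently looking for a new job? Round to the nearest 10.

Each cell contributes its population count × the respondent rate:
  no degree: 1,000 × 34.3% = 343
  high school: 900 × 39.1% = 351.9
  some college: 2,400 × 8.5% = 204
  associate degree: 1,800 × 32.6% = 586.8
  bachelor's degree: 3,900 × 19.1% = 744.9
Estimated total = 2230.6 → 2,230.

2,230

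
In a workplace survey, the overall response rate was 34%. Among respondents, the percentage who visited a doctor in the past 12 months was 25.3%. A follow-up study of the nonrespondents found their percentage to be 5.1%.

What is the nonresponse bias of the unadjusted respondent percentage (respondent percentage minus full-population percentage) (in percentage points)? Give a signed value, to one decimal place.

+13.3 percentage points

Nonresponse fraction = 1 − 0.34 = 0.66.
Bias = (nonresponse fraction) × (respondent percentage − nonrespondent percentage)
     = 0.66 × (25.3 − 5.1) = 0.66 × 20.2 = 13.332.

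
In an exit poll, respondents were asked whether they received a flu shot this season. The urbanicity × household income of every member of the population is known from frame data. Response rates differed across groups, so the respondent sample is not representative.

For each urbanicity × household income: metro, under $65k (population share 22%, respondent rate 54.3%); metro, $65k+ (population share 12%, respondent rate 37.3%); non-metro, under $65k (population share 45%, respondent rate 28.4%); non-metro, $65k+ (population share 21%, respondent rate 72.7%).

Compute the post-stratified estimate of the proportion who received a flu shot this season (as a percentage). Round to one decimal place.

Weight each group's respondent value by its population share:
  metro, under $65k: 0.22 × 54.3 = 11.946
  metro, $65k+: 0.12 × 37.3 = 4.476
  non-metro, under $65k: 0.45 × 28.4 = 12.78
  non-metro, $65k+: 0.21 × 72.7 = 15.267
Post-stratified estimate = 44.469 → 44.5%.

44.5%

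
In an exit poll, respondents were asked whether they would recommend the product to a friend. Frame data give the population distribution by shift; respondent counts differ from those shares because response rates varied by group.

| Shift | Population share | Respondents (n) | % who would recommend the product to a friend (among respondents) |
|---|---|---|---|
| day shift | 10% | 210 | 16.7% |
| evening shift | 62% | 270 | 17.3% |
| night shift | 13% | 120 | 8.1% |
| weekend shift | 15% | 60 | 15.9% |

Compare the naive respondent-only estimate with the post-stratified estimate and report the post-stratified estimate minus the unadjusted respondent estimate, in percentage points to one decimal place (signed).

Without adjustment, the pooled respondent share is:
  (210/660)×16.7 + (270/660)×17.3 + (120/660)×8.1 + (60/660)×15.9 = 15.3091%
Post-stratified estimate weights by population shares:
  0.1×16.7 + 0.62×17.3 + 0.13×8.1 + 0.15×15.9 = 15.834%
Difference = 15.834 − 15.3091 = 0.5249 pp.

+0.5 percentage points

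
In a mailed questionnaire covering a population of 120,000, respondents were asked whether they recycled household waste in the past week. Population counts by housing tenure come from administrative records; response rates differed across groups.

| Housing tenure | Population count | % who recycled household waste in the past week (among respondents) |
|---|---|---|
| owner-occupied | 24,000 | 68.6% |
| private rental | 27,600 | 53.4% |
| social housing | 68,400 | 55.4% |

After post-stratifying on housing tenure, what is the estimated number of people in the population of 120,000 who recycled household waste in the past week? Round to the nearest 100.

Each cell contributes its population count × the respondent rate:
  owner-occupied: 24,000 × 68.6% = 16,464
  private rental: 27,600 × 53.4% = 14738.4
  social housing: 68,400 × 55.4% = 37893.6
Estimated total = 69,096 → 69,100.

69,100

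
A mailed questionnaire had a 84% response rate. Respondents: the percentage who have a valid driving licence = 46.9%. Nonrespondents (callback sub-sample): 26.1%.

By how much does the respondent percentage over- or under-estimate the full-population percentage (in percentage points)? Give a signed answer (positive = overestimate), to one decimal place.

+3.3 percentage points

Nonresponse fraction = 1 − 0.84 = 0.16.
Bias = (nonresponse fraction) × (respondent percentage − nonrespondent percentage)
     = 0.16 × (46.9 − 26.1) = 0.16 × 20.8 = 3.328.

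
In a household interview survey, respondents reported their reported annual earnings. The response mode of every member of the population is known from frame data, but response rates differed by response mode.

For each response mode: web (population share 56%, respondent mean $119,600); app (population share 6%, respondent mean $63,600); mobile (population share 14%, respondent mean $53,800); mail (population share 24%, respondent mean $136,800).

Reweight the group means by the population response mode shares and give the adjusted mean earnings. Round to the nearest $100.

$111,200

Reweight to the known response mode distribution:
  web: 0.56 × 119,600 = 66,976
  app: 0.06 × 63,600 = 3816
  mobile: 0.14 × 53,800 = 7532
  mail: 0.24 × 136,800 = 32,832
Post-stratified estimate = 111,156 → $111,200.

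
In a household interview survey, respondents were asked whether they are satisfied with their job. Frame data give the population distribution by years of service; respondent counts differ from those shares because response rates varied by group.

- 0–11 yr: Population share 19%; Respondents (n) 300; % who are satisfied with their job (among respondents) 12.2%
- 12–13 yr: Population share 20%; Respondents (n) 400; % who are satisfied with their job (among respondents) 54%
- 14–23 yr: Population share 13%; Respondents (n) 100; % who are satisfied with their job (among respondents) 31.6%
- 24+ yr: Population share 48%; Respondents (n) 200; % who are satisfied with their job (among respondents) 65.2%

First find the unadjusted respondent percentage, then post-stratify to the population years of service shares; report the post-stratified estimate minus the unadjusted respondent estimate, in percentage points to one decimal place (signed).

Naive respondent-only estimate (weights = respondent counts):
  (300/1000)×12.2 + (400/1000)×54 + (100/1000)×31.6 + (200/1000)×65.2 = 41.46%
Post-stratified estimate weights by population shares:
  0.19×12.2 + 0.2×54 + 0.13×31.6 + 0.48×65.2 = 48.522%
Difference = 48.522 − 41.46 = 7.062 pp.

+7.1 percentage points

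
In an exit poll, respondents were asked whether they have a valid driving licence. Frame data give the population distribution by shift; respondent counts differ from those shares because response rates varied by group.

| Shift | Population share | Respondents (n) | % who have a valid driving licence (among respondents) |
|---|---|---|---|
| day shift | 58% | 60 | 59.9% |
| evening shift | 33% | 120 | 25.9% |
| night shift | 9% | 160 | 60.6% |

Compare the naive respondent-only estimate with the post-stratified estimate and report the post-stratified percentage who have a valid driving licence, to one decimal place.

48.7%

Naive respondent-only estimate (weights = respondent counts):
  (60/340)×59.9 + (120/340)×25.9 + (160/340)×60.6 = 48.2294%
Post-stratifying to population shares instead:
  0.58×59.9 + 0.33×25.9 + 0.09×60.6 = 48.743%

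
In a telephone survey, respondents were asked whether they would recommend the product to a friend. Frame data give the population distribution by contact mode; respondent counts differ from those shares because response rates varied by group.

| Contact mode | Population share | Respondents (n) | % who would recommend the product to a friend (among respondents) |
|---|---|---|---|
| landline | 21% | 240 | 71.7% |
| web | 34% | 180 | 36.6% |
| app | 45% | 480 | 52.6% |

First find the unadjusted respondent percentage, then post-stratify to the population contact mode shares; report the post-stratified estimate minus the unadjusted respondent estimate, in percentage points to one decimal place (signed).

-3.3 percentage points

Without adjustment, the pooled respondent share is:
  (240/900)×71.7 + (180/900)×36.6 + (480/900)×52.6 = 54.4933%
Reweighting by population contact mode shares:
  0.21×71.7 + 0.34×36.6 + 0.45×52.6 = 51.171%
Difference = 51.171 − 54.4933 = -3.3223 pp.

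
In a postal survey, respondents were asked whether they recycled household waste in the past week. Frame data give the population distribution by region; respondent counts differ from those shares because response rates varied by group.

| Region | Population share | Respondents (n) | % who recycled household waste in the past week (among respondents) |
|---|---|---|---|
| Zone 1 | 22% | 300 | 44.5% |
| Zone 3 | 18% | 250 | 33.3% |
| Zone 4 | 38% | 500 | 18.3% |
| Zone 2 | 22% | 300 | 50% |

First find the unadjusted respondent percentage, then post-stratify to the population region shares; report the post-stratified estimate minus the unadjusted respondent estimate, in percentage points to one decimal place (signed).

-0.2 percentage points

Unadjusted (pooled respondent) estimate weights by respondent counts:
  (300/1350)×44.5 + (250/1350)×33.3 + (500/1350)×18.3 + (300/1350)×50 = 33.9444%
Post-stratifying to population shares instead:
  0.22×44.5 + 0.18×33.3 + 0.38×18.3 + 0.22×50 = 33.738%
Difference = 33.738 − 33.9444 = -0.2064 pp.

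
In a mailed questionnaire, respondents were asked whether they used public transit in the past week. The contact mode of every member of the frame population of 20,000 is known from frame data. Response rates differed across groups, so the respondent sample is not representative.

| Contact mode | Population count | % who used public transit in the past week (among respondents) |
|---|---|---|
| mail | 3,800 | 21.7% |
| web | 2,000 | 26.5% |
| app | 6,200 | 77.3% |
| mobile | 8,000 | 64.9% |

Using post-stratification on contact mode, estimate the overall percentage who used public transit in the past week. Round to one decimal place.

Weight each group's respondent value by its population share:
  mail: (3,800/20,000) × 21.7 = 4.123
  web: (2,000/20,000) × 26.5 = 2.65
  app: (6,200/20,000) × 77.3 = 23.963
  mobile: (8,000/20,000) × 64.9 = 25.96
Post-stratified estimate = 56.696 → 56.7%.

56.7%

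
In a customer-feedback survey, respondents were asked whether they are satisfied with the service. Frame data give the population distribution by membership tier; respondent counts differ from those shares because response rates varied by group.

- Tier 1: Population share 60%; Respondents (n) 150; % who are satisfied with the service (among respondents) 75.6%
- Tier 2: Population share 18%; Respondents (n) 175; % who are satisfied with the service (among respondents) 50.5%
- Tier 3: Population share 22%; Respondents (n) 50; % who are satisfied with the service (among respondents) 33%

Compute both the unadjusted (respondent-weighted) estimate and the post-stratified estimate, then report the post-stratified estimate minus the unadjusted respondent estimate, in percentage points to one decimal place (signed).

+3.5 percentage points

Unadjusted (pooled respondent) estimate weights by respondent counts:
  (150/375)×75.6 + (175/375)×50.5 + (50/375)×33 = 58.2067%
Post-stratifying to population shares instead:
  0.6×75.6 + 0.18×50.5 + 0.22×33 = 61.71%
Difference = 61.71 − 58.2067 = 3.5033 pp.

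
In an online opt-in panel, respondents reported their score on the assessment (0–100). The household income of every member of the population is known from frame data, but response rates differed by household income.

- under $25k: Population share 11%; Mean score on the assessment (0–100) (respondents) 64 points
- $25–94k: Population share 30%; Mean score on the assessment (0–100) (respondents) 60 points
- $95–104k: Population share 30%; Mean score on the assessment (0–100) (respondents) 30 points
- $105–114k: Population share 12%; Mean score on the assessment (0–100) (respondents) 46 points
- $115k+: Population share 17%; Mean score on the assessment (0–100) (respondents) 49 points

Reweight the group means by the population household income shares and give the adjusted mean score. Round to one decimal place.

Weight each group's respondent value by its population share:
  under $25k: 0.11 × 64 = 7.04
  $25–94k: 0.3 × 60 = 18
  $95–104k: 0.3 × 30 = 9
  $105–114k: 0.12 × 46 = 5.52
  $115k+: 0.17 × 49 = 8.33
Post-stratified estimate = 47.89 → 47.9.

47.9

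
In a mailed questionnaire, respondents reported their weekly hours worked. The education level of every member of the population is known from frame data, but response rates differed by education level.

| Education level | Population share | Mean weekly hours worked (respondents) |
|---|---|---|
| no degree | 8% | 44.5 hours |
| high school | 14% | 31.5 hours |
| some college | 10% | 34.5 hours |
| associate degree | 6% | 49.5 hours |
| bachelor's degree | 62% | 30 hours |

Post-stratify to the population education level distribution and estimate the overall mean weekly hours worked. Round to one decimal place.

33.0

Post-stratification weights by population share, not respondent share:
  no degree: 0.08 × 44.5 = 3.56
  high school: 0.14 × 31.5 = 4.41
  some college: 0.1 × 34.5 = 3.45
  associate degree: 0.06 × 49.5 = 2.97
  bachelor's degree: 0.62 × 30 = 18.6
Post-stratified estimate = 32.99 → 33.0.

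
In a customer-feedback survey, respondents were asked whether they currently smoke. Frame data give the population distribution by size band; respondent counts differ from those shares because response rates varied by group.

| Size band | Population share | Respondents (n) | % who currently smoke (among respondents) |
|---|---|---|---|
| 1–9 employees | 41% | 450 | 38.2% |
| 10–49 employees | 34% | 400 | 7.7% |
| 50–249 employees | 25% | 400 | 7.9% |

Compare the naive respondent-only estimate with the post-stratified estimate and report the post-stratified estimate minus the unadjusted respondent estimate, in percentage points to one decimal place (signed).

+1.5 percentage points

Naive respondent-only estimate (weights = respondent counts):
  (450/1250)×38.2 + (400/1250)×7.7 + (400/1250)×7.9 = 18.744%
Reweighting by population size band shares:
  0.41×38.2 + 0.34×7.7 + 0.25×7.9 = 20.255%
Difference = 20.255 − 18.744 = 1.511 pp.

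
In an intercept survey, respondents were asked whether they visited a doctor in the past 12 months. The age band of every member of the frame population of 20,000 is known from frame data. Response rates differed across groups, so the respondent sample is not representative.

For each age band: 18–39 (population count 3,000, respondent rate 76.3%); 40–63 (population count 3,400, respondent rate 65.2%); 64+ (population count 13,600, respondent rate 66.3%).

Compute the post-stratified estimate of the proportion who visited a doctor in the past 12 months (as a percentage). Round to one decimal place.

Each cell contributes population-share × respondent value:
  18–39: (3,000/20,000) × 76.3 = 11.445
  40–63: (3,400/20,000) × 65.2 = 11.084
  64+: (13,600/20,000) × 66.3 = 45.084
Post-stratified estimate = 67.613 → 67.6%.

67.6%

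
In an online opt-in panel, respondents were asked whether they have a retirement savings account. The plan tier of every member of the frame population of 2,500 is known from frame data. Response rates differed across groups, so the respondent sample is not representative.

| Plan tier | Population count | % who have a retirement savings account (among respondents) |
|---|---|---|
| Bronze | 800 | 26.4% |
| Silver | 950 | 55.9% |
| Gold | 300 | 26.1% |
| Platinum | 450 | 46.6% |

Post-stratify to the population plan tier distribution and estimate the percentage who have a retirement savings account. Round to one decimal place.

Weight each group's respondent value by its population share:
  Bronze: (800/2,500) × 26.4 = 8.448
  Silver: (950/2,500) × 55.9 = 21.242
  Gold: (300/2,500) × 26.1 = 3.132
  Platinum: (450/2,500) × 46.6 = 8.388
Post-stratified estimate = 41.21 → 41.2%.

41.2%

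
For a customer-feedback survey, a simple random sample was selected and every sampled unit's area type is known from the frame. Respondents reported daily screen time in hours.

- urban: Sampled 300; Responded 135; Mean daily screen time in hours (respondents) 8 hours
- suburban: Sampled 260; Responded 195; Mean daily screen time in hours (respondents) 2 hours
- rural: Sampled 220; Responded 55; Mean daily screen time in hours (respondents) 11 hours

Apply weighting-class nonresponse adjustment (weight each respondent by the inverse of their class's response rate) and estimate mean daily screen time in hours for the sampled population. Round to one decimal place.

Response rates by class: urban 135/300 = 45%, suburban 195/260 = 75%, rural 55/220 = 25%.
With weight = n_sampled/n_responded per class, the weighted class total is n_sampled:
  urban: 300 × 8 = 2400
  suburban: 260 × 2 = 520
  rural: 220 × 11 = 2420
Adjusted estimate = 5340 / 780 = 6.84615 → 6.8.

6.8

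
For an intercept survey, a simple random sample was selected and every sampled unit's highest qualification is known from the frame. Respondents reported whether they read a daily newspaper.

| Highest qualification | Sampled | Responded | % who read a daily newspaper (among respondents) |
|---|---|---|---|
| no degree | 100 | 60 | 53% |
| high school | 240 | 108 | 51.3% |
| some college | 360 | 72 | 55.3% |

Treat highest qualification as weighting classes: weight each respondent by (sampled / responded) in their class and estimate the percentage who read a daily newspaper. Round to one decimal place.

53.6%

Class response rates: no degree 60/100 = 60%, high school 108/240 = 45%, some college 72/360 = 20%.
Each respondent's weight = sampled/responded in their class; summing within a class gives n_sampled, so:
  no degree: 100 × 53 = 5300
  high school: 240 × 51.3 = 12,312
  some college: 360 × 55.3 = 19,908
Adjusted estimate = 37,520 / 700 = 53.6 → 53.6%.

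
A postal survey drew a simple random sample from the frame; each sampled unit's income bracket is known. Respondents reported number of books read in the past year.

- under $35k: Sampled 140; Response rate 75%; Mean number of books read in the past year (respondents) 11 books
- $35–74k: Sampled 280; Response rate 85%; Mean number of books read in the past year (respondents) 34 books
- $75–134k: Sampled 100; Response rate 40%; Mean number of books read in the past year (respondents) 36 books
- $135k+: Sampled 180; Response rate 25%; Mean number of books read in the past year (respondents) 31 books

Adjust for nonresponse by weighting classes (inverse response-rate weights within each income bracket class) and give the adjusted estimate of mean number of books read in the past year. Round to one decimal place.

Inverse-response-rate weighting restores each class to its sampled count, so class totals weight by n_sampled:
  under $35k: 140 × 11 = 1540
  $35–74k: 280 × 34 = 9520
  $75–134k: 100 × 36 = 3600
  $135k+: 180 × 31 = 5580
Adjusted estimate = 20,240 / 700 = 28.9143 → 28.9.

28.9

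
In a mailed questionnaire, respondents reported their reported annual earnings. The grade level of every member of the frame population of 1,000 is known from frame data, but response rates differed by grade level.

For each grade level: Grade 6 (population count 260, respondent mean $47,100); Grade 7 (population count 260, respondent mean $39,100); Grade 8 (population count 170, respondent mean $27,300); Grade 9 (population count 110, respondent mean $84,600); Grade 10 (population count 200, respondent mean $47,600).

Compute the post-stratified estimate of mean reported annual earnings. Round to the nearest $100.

Post-stratification weights by population share, not respondent share:
  Grade 6: (260/1,000) × 47,100 = 12,246
  Grade 7: (260/1,000) × 39,100 = 10,166
  Grade 8: (170/1,000) × 27,300 = 4641
  Grade 9: (110/1,000) × 84,600 = 9306
  Grade 10: (200/1,000) × 47,600 = 9520
Post-stratified estimate = 45,879 → $45,900.

$45,900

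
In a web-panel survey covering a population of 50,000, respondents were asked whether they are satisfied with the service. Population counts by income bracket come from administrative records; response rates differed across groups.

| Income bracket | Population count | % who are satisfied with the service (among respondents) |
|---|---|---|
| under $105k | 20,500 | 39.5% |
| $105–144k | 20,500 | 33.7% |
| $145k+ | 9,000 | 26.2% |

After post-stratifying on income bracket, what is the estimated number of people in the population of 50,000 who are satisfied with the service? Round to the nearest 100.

Apply each group's respondent rate to its population count:
  under $105k: 20,500 × 39.5% = 8097.5
  $105–144k: 20,500 × 33.7% = 6908.5
  $145k+: 9,000 × 26.2% = 2358
Estimated total = 17,364 → 17,400.

17,400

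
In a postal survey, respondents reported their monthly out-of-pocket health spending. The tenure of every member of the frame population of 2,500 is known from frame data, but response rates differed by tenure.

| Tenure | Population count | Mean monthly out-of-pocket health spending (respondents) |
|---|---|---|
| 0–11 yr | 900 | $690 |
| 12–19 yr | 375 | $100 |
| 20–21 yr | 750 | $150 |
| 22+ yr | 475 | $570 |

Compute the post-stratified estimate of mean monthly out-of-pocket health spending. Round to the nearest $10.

Weight each group's respondent value by its population share:
  0–11 yr: (900/2,500) × 690 = 248.4
  12–19 yr: (375/2,500) × 100 = 15
  20–21 yr: (750/2,500) × 150 = 45
  22+ yr: (475/2,500) × 570 = 108.3
Post-stratified estimate = 416.7 → $420.

$420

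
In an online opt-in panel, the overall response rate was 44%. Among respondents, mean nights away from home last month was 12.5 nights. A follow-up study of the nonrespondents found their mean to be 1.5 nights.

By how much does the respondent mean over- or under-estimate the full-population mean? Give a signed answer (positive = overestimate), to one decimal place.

+6.2

Nonresponse fraction = 1 − 0.44 = 0.56.
Bias = (nonresponse fraction) × (respondent mean − nonrespondent mean)
     = 0.56 × (12.5 − 1.5) = 0.56 × 11 = 6.16.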